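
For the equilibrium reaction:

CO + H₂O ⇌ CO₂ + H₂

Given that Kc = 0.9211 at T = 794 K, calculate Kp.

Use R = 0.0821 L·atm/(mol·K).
K_p = 0.9211

Δn = (moles gaseous products) − (moles gaseous reactants) = 0
T = 794 K; RT = 0.0821 × 794 = 65.1874
Kp = Kc·(RT)^Δn = 0.9211 × (65.1874)^0 = 0.9211 × 1 = 0.9211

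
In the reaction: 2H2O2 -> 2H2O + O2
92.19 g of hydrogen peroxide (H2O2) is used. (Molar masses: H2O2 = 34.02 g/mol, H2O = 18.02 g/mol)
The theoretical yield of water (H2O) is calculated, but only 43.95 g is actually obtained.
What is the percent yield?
Moles of H2O2 = 92.19 g ÷ 34.02 g/mol = 2.70988 mol
Mole ratio: 2 mol H2O / 2 mol H2O2
Moles of H2O = 2.70988 × (2/2) = 2.70988 mol
Theoretical yield = 2.70988 mol × 18.02 g/mol = 48.832 g
Actual yield = 43.95 g
Percent yield = (43.95 / 48.832) × 100% = 90.0%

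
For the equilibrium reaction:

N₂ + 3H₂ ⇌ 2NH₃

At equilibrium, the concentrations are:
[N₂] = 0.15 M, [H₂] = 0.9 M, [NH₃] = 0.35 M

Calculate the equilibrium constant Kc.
K_c = 1.1203

Kc = ([NH₃]^2) / ([N₂] × [H₂]^3)
   = ((0.35)^2) / ((0.15)·(0.9)^3)
   = 0.1225 / 0.10935 = 1.1203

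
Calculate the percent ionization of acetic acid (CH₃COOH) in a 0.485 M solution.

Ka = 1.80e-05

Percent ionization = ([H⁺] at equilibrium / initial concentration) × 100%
Percent ionization = 0.607%

Let x = [H⁺]. Ka = x²/(C - x) ⇒ x² + (1.80e-05)x - (1.80e-05)(0.485) = 0. x = 2.9457e-03. Percent = (2.9457e-03/0.485) × 100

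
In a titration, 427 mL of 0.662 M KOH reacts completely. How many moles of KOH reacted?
Moles = Molarity × Volume (L)
Moles = 0.662 M × 0.427 L = 0.2827 mol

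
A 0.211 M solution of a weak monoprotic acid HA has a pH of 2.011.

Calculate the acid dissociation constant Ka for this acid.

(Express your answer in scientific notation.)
K_a = 4.72e-04

[H⁺] = 10^(−pH) = 10^(−2.011) = 9.750e-03 M. For HA ⇌ H⁺ + A⁻, Ka = x²/(C − x) = (9.750e-03)²/(0.211 − 9.750e-03) = 4.72e-04.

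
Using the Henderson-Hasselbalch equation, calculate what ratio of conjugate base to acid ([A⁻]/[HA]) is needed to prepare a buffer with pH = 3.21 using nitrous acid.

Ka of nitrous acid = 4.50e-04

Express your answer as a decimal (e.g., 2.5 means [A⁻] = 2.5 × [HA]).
[A⁻]/[HA] = 0.730

pKa = −log(4.50e-04) = 3.3468. pH = pKa + log([A⁻]/[HA]). 3.21 = 3.3468 + log(ratio). log(ratio) = 3.21 − 3.3468 = -0.1368. ratio = 10^(-0.1368) = 0.730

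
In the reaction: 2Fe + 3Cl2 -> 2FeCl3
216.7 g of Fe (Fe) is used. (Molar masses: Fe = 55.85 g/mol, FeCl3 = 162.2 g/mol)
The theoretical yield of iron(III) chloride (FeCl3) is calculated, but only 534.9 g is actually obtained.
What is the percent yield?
Moles of Fe = 216.7 g ÷ 55.85 g/mol = 3.88004 mol
Mole ratio: 2 mol FeCl3 / 2 mol Fe
Moles of FeCl3 = 3.88004 × (2/2) = 3.88004 mol
Theoretical yield = 3.88004 mol × 162.2 g/mol = 629.34 g
Actual yield = 534.9 g
Percent yield = (534.9 / 629.34) × 100% = 85.0%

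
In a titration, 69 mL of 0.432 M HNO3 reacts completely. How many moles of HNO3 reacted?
Moles = Molarity × Volume (L)
Moles = 0.432 M × 0.069 L = 0.02981 mol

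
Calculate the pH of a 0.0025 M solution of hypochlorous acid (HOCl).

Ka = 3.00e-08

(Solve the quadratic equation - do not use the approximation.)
pH = 5.06

x² + Ka×x - Ka×C = 0. Using quadratic formula: [H⁺] = 8.6453e-06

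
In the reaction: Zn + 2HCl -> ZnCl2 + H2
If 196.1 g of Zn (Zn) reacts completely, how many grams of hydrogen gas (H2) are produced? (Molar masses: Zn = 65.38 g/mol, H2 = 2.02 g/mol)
Moles of Zn = 196.1 g ÷ 65.38 g/mol = 2.99939 mol
Mole ratio: 1 mol H2 / 1 mol Zn
Moles of H2 = 2.99939 × (1/1) = 2.99939 mol
Mass of H2 = 2.99939 mol × 2.02 g/mol = 6.059 g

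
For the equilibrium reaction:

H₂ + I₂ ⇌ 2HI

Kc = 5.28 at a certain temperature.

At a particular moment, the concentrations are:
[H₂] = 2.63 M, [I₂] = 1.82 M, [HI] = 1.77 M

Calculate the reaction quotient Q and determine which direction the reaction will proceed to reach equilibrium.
Q = 0.655, Q < K, reaction proceeds forward (toward products)

Q = ([HI]^2) / ([H₂] × [I₂])
  = ((1.77)^2) / ((2.63)·(1.82)) = 3.1329/4.7866 = 0.6545
Since Q = 0.6545 < Kc = 5.28, the reaction proceeds forward (toward products) to reach equilibrium.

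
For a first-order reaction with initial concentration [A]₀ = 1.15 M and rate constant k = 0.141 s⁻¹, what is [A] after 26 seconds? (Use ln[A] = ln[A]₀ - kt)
0.0294 M

ln[A] = ln[A]₀ - k·t = ln(1.15) - (0.141)·(26) = 0.1398 - 3.6660 = -3.5262
[A] = e^(-3.5262) = 0.0294 M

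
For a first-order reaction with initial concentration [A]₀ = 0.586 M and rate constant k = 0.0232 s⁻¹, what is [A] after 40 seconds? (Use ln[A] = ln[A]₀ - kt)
0.2317 M

ln[A] = ln[A]₀ - k·t = ln(0.586) - (0.0232)·(40) = -0.5344 - 0.9280 = -1.4624
[A] = e^(-1.4624) = 0.2317 M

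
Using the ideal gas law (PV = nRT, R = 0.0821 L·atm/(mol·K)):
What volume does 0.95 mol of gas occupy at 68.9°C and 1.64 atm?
T = 68.9°C + 273.15 = 342.05 K
V = nRT/P = (0.95 × 0.0821 × 342.05) / 1.64
V = 16.27 L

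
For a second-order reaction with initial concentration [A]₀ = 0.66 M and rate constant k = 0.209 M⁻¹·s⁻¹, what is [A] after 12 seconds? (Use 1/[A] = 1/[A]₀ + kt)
0.2486 M

1/[A] = 1/[A]₀ + k·t = 1/0.66 + (0.209)·(12) = 1.5152 + 2.5080 = 4.0232
[A] = 1/4.0232 = 0.2486 M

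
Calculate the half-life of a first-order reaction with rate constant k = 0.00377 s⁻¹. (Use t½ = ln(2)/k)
183.86 s

t½ = ln(2)/k = 0.6931/0.00377 = 183.86 s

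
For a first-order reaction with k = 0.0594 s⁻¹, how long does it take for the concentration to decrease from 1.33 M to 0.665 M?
11.67 s

From ln[A] = ln[A]₀ - k·t: t = ln([A]₀/[A])/k = ln(1.33/0.665)/0.0594 = ln(2.0000)/0.0594 = 0.6931/0.0594 = 11.67 s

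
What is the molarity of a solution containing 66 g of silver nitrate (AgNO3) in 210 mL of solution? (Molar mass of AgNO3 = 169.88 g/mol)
Moles of AgNO3 = 66 g ÷ 169.88 g/mol = 0.38851 mol
Volume = 210 mL = 0.21 L
Molarity = 0.38851 mol ÷ 0.21 L = 1.85 M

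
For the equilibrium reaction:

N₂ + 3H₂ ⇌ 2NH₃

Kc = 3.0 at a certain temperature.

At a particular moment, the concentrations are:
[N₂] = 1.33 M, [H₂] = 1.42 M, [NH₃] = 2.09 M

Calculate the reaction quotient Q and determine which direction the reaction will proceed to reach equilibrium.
Q = 1.147, Q < K, reaction proceeds forward (toward products)

Q = ([NH₃]^2) / ([N₂] × [H₂]^3)
  = ((2.09)^2) / ((1.33)·(1.42)^3) = 4.3681/3.8082 = 1.147
Since Q = 1.147 < Kc = 3.0, the reaction proceeds forward (toward products) to reach equilibrium.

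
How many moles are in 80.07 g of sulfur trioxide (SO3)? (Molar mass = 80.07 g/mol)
Moles = 80.07 g ÷ 80.07 g/mol = 1 mol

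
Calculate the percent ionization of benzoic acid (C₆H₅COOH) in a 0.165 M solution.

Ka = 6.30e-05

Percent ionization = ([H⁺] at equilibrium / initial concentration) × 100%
Percent ionization = 1.94%

Let x = [H⁺]. Ka = x²/(C - x) ⇒ x² + (6.30e-05)x - (6.30e-05)(0.165) = 0. x = 3.1928e-03. Percent = (3.1928e-03/0.165) × 100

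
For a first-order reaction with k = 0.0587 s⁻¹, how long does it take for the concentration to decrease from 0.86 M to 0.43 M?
11.81 s

From ln[A] = ln[A]₀ - k·t: t = ln([A]₀/[A])/k = ln(0.86/0.43)/0.0587 = ln(2.0000)/0.0587 = 0.6931/0.0587 = 11.81 s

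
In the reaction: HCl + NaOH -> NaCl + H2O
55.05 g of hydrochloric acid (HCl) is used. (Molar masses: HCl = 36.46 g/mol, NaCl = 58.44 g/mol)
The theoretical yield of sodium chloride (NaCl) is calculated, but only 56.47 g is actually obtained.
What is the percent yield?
Moles of HCl = 55.05 g ÷ 36.46 g/mol = 1.50987 mol
Mole ratio: 1 mol NaCl / 1 mol HCl
Moles of NaCl = 1.50987 × (1/1) = 1.50987 mol
Theoretical yield = 1.50987 mol × 58.44 g/mol = 88.237 g
Actual yield = 56.47 g
Percent yield = (56.47 / 88.237) × 100% = 64.0%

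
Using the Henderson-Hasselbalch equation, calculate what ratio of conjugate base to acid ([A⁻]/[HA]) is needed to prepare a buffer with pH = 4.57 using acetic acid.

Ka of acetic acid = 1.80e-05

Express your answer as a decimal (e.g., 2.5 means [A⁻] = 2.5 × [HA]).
[A⁻]/[HA] = 0.669

pKa = −log(1.80e-05) = 4.7447. pH = pKa + log([A⁻]/[HA]). 4.57 = 4.7447 + log(ratio). log(ratio) = 4.57 − 4.7447 = -0.1747. ratio = 10^(-0.1747) = 0.669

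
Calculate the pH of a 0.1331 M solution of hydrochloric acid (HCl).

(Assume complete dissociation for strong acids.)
pH = 0.88

[H⁺] = 0.1331 M for strong acid. pH = -log[H⁺] = -log(0.1331)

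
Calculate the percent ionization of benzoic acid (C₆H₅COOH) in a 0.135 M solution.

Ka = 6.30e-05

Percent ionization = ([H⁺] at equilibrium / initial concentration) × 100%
Percent ionization = 2.14%

Let x = [H⁺]. Ka = x²/(C - x) ⇒ x² + (6.30e-05)x - (6.30e-05)(0.135) = 0. x = 2.8850e-03. Percent = (2.8850e-03/0.135) × 100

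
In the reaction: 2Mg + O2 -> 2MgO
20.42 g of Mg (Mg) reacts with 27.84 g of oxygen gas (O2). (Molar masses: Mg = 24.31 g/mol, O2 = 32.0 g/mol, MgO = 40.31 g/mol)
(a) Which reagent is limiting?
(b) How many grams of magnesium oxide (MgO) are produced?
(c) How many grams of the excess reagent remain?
(a) Mg, (b) 33.86 g, (c) 14.4 g

Moles of Mg = 20.42 g ÷ 24.31 g/mol = 0.839984 mol
Moles of O2 = 27.84 g ÷ 32.0 g/mol = 0.87 mol
Moles ÷ coefficient: Mg: 0.839984/2 = 0.42, O2: 0.87/1 = 0.87
(a) Mg has the smaller value, so Mg is the limiting reagent.
(b) Moles of MgO = 0.839984 mol Mg × (2/2) = 0.839984 mol; mass = 0.839984 mol × 40.31 g/mol = 33.86 g
(c) O2 consumed = 0.839984 × (1/2) = 0.419992 mol; remaining = 0.87 − 0.419992 = 0.450008 mol; mass = 0.450008 mol × 32.0 g/mol = 14.4 g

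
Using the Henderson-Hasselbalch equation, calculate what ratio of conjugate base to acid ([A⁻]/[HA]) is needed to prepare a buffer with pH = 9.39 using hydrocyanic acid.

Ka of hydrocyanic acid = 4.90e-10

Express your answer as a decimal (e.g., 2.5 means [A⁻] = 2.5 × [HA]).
[A⁻]/[HA] = 1.203

pKa = −log(4.90e-10) = 9.3098. pH = pKa + log([A⁻]/[HA]). 9.39 = 9.3098 + log(ratio). log(ratio) = 9.39 − 9.3098 = 0.0802. ratio = 10^(0.0802) = 1.203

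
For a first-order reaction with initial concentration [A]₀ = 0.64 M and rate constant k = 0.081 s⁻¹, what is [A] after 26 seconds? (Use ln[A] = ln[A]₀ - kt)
0.0779 M

ln[A] = ln[A]₀ - k·t = ln(0.64) - (0.081)·(26) = -0.4463 - 2.1060 = -2.5523
[A] = e^(-2.5523) = 0.0779 M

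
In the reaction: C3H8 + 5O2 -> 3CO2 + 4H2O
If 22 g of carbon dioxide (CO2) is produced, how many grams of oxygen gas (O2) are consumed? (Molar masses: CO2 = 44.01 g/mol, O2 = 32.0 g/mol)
Moles of CO2 = 22 g ÷ 44.01 g/mol = 0.499886 mol
Mole ratio: 5 mol O2 / 3 mol CO2
Moles of O2 = 0.499886 × (5/3) = 0.833144 mol
Mass of O2 = 0.833144 mol × 32.0 g/mol = 26.66 g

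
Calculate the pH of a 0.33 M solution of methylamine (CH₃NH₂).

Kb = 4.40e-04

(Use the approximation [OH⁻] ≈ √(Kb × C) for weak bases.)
pH = 12.08

[OH⁻] = √(Kb × C) = √(4.40e-04 × 0.33) = 1.2050e-02. pOH = 1.92, pH = 14 - pOH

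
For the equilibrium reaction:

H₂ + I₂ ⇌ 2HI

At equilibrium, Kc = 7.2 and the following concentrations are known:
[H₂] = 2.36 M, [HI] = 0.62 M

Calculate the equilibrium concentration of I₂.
[I₂] = 0.0226 M

Kc = ([HI]^2) / ([H₂] × [I₂]) = 7.2
[I₂]^1 = (product terms)/(Kc · other reactant terms) = 0.3844 / (7.2 · 2.36) = 0.022622
[I₂] = 0.0226 M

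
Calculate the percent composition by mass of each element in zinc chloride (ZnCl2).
Zn: 47.97%, Cl: 52.03%

Molar mass of ZnCl2 = 136.28 g/mol
% Zn = (1 × 65.38) / 136.28 × 100% = 65.38 / 136.28 × 100% = 47.97%
% Cl = (2 × 35.45) / 136.28 × 100% = 70.9 / 136.28 × 100% = 52.03%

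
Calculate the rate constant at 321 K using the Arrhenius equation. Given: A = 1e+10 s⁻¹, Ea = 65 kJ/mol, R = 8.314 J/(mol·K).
2.65e-01 s⁻¹

k = A·exp(-Ea/(R·T)) = 1e+10·exp(-65000/(8.314·321)) = 1e+10·exp(-24.3556) = 1e+10·2.6455e-11 = 2.65e-01 s⁻¹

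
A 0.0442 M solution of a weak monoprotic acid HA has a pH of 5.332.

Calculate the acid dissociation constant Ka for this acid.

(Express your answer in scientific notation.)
K_a = 4.90e-10

[H⁺] = 10^(−pH) = 10^(−5.332) = 4.656e-06 M. For HA ⇌ H⁺ + A⁻, Ka = x²/(C − x) = (4.656e-06)²/(0.0442 − 4.656e-06) = 4.90e-10.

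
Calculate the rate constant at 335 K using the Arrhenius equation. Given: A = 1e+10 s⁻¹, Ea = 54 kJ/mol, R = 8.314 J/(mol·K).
3.80e+01 s⁻¹

k = A·exp(-Ea/(R·T)) = 1e+10·exp(-54000/(8.314·335)) = 1e+10·exp(-19.3883) = 1e+10·3.8000e-09 = 3.80e+01 s⁻¹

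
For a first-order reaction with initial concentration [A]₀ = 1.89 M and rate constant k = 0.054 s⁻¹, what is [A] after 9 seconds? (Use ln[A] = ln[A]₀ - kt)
1.1625 M

ln[A] = ln[A]₀ - k·t = ln(1.89) - (0.054)·(9) = 0.6366 - 0.4860 = 0.1506
[A] = e^(0.1506) = 1.1625 M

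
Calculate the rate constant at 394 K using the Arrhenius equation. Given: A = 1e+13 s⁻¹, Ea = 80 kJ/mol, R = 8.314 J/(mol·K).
2.48e+02 s⁻¹

k = A·exp(-Ea/(R·T)) = 1e+13·exp(-80000/(8.314·394)) = 1e+13·exp(-24.4221) = 1e+13·2.4751e-11 = 2.48e+02 s⁻¹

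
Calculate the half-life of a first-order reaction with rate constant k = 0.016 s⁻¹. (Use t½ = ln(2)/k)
43.32 s

t½ = ln(2)/k = 0.6931/0.016 = 43.32 s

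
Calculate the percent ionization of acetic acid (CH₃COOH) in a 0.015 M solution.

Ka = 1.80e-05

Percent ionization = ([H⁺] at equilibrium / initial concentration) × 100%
Percent ionization = 3.4%

Let x = [H⁺]. Ka = x²/(C - x) ⇒ x² + (1.80e-05)x - (1.80e-05)(0.015) = 0. x = 5.1069e-04. Percent = (5.1069e-04/0.015) × 100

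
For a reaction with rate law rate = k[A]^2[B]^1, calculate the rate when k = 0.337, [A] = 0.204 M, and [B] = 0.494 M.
0.006928 M/s

rate = k·[A]^2·[B]^1 = 0.337·(0.204)^2·(0.494)^1 = 0.337·0.041616·0.494 = 0.006928 M/s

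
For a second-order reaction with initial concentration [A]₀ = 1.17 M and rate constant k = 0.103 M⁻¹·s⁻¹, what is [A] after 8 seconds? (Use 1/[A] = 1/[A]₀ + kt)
0.5957 M

1/[A] = 1/[A]₀ + k·t = 1/1.17 + (0.103)·(8) = 0.8547 + 0.8240 = 1.6787
[A] = 1/1.6787 = 0.5957 M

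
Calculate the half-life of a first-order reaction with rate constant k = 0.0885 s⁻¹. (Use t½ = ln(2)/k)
7.83 s

t½ = ln(2)/k = 0.6931/0.0885 = 7.83 s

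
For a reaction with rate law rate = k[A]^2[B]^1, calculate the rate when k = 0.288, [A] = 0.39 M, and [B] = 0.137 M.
0.006001 M/s

rate = k·[A]^2·[B]^1 = 0.288·(0.39)^2·(0.137)^1 = 0.288·0.1521·0.137 = 0.006001 M/s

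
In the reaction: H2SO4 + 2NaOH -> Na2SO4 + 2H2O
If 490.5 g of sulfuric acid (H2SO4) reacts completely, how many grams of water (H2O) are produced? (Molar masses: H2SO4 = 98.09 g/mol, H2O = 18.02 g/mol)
Moles of H2SO4 = 490.5 g ÷ 98.09 g/mol = 5.00051 mol
Mole ratio: 2 mol H2O / 1 mol H2SO4
Moles of H2O = 5.00051 × (2/1) = 10.001 mol
Mass of H2O = 10.001 mol × 18.02 g/mol = 180.2 g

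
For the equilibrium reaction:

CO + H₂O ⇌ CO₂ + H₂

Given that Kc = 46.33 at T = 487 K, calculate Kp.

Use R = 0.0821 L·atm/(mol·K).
K_p = 46.3300

Δn = (moles gaseous products) − (moles gaseous reactants) = 0
T = 487 K; RT = 0.0821 × 487 = 39.9827
Kp = Kc·(RT)^Δn = 46.33 × (39.9827)^0 = 46.33 × 1 = 46.3300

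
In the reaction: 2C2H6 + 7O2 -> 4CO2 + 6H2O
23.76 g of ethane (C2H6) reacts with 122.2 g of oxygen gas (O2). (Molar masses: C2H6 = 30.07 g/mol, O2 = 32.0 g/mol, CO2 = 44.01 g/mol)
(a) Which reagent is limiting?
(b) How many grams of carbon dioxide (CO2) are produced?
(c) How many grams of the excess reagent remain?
(a) C2H6, (b) 69.55 g, (c) 33.7 g

Moles of C2H6 = 23.76 g ÷ 30.07 g/mol = 0.790156 mol
Moles of O2 = 122.2 g ÷ 32.0 g/mol = 3.81875 mol
Moles ÷ coefficient: C2H6: 0.790156/2 = 0.3951, O2: 3.81875/7 = 0.5455
(a) C2H6 has the smaller value, so C2H6 is the limiting reagent.
(b) Moles of CO2 = 0.790156 mol C2H6 × (4/2) = 1.58031 mol; mass = 1.58031 mol × 44.01 g/mol = 69.55 g
(c) O2 consumed = 0.790156 × (7/2) = 2.76555 mol; remaining = 3.81875 − 2.76555 = 1.0532 mol; mass = 1.0532 mol × 32.0 g/mol = 33.7 g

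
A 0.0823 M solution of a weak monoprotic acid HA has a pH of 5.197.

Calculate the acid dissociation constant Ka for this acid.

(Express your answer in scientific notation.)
K_a = 4.90e-10

[H⁺] = 10^(−pH) = 10^(−5.197) = 6.353e-06 M. For HA ⇌ H⁺ + A⁻, Ka = x²/(C − x) = (6.353e-06)²/(0.0823 − 6.353e-06) = 4.90e-10.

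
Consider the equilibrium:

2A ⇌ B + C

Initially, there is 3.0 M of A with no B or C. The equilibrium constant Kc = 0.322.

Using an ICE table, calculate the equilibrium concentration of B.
[B] = 0.797 M

ICE: [A] = 3.0 − 2x, [B] = [C] = x.
Kc = x²/(3.0 − 2x)² = 0.322 ⇒ √Kc = x/(3.0 − 2x).
x = √0.322·3.0/(1 + 2√0.322) = 0.56745·3.0/2.1349 = 0.79739.
[B] = x = 0.797 M.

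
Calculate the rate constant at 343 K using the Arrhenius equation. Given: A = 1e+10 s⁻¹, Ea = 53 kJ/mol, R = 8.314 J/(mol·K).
8.48e+01 s⁻¹

k = A·exp(-Ea/(R·T)) = 1e+10·exp(-53000/(8.314·343)) = 1e+10·exp(-18.5854) = 1e+10·8.4814e-09 = 8.48e+01 s⁻¹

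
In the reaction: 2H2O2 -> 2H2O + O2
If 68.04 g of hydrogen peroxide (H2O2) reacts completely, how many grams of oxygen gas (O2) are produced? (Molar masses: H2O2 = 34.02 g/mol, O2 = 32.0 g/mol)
Moles of H2O2 = 68.04 g ÷ 34.02 g/mol = 2 mol
Mole ratio: 1 mol O2 / 2 mol H2O2
Moles of O2 = 2 × (1/2) = 1 mol
Mass of O2 = 1 mol × 32.0 g/mol = 32 g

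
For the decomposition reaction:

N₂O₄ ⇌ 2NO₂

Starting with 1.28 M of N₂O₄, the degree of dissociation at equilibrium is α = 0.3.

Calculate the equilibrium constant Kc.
K_c = 0.6583

x = α·[A]₀ = 0.3 × 1.28 = 0.384 M dissociated.
At eq: [N₂O₄] = 1.28 − 0.384 = 0.896 M; [NO₂] = 2x = 0.768 M.
Kc = [NO₂]²/[N₂O₄] = (0.768)²/0.896 = 0.6583.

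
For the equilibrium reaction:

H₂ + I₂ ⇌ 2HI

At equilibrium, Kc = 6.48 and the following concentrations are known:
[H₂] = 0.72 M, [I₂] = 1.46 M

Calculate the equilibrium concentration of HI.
[HI] = 2.6099 M

Kc = ([HI]^2) / ([H₂] × [I₂]) = 6.48
[HI]^2 = Kc · (reactant terms)/(other product terms) = 6.48 · 1.0512 / 1 = 6.8118
[HI] = (6.8118)^(1/2) = 2.6099 M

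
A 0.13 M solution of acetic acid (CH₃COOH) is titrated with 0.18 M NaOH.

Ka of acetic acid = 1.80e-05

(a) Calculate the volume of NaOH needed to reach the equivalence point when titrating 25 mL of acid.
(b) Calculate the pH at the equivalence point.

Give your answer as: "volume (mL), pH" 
V = 18.1 mL, pH = 8.81

(a) At equivalence: moles acid = moles base.
moles acid = 0.13 × 0.025 = 0.00325 mol; V_NaOH = 0.00325/0.18 = 0.01806 L = 18.1 mL.
(b) At equivalence, all acid → conjugate base A⁻ at [A⁻] = 0.00325/0.04306 = 0.07548 M.
Kb = Kw/Ka = 1.0e-14/1.80e-05 = 5.556e-10; [OH⁻] = √(Kb·[A⁻]) = 6.476e-06; pOH = 5.19; pH = 14 − pOH = 8.81.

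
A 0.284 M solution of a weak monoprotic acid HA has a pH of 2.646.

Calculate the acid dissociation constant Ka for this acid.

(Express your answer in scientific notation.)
K_a = 1.81e-05

[H⁺] = 10^(−pH) = 10^(−2.646) = 2.259e-03 M. For HA ⇌ H⁺ + A⁻, Ka = x²/(C − x) = (2.259e-03)²/(0.284 − 2.259e-03) = 1.81e-05.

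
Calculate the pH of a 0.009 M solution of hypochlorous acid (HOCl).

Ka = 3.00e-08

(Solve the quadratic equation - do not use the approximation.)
pH = 4.78

x² + Ka×x - Ka×C = 0. Using quadratic formula: [H⁺] = 1.6417e-05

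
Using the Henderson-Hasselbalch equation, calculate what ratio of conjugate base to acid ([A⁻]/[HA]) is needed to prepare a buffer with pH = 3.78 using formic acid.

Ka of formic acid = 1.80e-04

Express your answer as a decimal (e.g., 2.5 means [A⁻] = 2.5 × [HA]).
[A⁻]/[HA] = 1.085

pKa = −log(1.80e-04) = 3.7447. pH = pKa + log([A⁻]/[HA]). 3.78 = 3.7447 + log(ratio). log(ratio) = 3.78 − 3.7447 = 0.0353. ratio = 10^(0.0353) = 1.085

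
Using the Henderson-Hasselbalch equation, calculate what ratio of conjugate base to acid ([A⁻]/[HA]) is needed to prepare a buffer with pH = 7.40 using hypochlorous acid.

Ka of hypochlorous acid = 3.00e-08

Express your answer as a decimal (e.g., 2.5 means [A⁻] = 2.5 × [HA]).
[A⁻]/[HA] = 0.754

pKa = −log(3.00e-08) = 7.5229. pH = pKa + log([A⁻]/[HA]). 7.40 = 7.5229 + log(ratio). log(ratio) = 7.40 − 7.5229 = -0.1229. ratio = 10^(-0.1229) = 0.754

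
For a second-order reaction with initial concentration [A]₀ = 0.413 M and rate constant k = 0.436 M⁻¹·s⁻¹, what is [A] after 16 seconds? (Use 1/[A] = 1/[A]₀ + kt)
0.1064 M

1/[A] = 1/[A]₀ + k·t = 1/0.413 + (0.436)·(16) = 2.4213 + 6.9760 = 9.3973
[A] = 1/9.3973 = 0.1064 M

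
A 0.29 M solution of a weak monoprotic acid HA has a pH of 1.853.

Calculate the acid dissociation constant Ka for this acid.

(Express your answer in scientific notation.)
K_a = 7.13e-04

[H⁺] = 10^(−pH) = 10^(−1.853) = 1.403e-02 M. For HA ⇌ H⁺ + A⁻, Ka = x²/(C − x) = (1.403e-02)²/(0.29 − 1.403e-02) = 7.13e-04.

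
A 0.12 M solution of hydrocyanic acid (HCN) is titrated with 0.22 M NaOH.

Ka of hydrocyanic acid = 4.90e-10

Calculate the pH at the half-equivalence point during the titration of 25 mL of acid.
pH = pKa = 9.31

At the half-equivalence point, [HA] = [A⁻], so by Henderson–Hasselbalch pH = pKa + log(1) = pKa.
pKa = −log(4.90e-10) = 9.31.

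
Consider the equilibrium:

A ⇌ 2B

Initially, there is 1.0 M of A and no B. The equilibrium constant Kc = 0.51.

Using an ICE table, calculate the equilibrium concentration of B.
[B] = 0.598 M

ICE: [A] = 1.0 − x, [B] = 2x.
Kc = (2x)²/(1.0 − x) = 0.51 ⇒ 4x² + 0.51x − 0.51 = 0.
x = (−0.51 + √(0.51² + 4·4·0.51))/(2·4) = (−0.51 + √8.4201)/8 = 0.29897.
[B] = 2x = 0.598 M.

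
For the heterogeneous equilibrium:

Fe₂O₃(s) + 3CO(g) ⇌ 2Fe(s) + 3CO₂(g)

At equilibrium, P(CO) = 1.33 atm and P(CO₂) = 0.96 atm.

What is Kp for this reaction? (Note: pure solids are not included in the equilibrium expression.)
K_p = 0.376

Solids (Fe₂O₃, Fe) are excluded.
Kp = P(CO₂)³/P(CO)³ = (0.96)³/(1.33)³ = 0.8847/2.353 = 0.376.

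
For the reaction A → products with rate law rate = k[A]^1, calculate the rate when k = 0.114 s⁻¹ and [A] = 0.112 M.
0.01277 M/s

rate = k·[A]^1 = 0.114·(0.112)^1 = 0.114·0.112 = 0.01277 M/s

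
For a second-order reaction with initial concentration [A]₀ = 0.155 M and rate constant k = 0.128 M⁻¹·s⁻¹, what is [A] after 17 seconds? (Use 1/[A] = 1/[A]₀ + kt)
0.1159 M

1/[A] = 1/[A]₀ + k·t = 1/0.155 + (0.128)·(17) = 6.4516 + 2.1760 = 8.6276
[A] = 1/8.6276 = 0.1159 M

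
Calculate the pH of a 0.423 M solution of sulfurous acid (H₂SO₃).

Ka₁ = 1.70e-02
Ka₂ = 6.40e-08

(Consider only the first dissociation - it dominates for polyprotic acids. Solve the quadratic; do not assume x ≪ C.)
pH = 1.12

x² + Ka₁·x − Ka₁·C = 0 with Ka₁ = 1.70e-02, C = 0.423.
x = (−Ka₁ + √(Ka₁² + 4·Ka₁·C))/2 = 7.6725e-02 M, so pH = 1.12.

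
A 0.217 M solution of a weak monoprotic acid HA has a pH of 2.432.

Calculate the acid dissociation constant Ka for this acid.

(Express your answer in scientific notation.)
K_a = 6.41e-05

[H⁺] = 10^(−pH) = 10^(−2.432) = 3.698e-03 M. For HA ⇌ H⁺ + A⁻, Ka = x²/(C − x) = (3.698e-03)²/(0.217 − 3.698e-03) = 6.41e-05.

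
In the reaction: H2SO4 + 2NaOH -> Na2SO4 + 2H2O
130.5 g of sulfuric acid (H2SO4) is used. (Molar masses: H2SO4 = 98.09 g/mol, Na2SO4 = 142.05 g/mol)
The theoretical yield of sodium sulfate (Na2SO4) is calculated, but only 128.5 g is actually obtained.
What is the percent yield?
Moles of H2SO4 = 130.5 g ÷ 98.09 g/mol = 1.33041 mol
Mole ratio: 1 mol Na2SO4 / 1 mol H2SO4
Moles of Na2SO4 = 1.33041 × (1/1) = 1.33041 mol
Theoretical yield = 1.33041 mol × 142.05 g/mol = 188.98 g
Actual yield = 128.5 g
Percent yield = (128.5 / 188.98) × 100% = 68.0%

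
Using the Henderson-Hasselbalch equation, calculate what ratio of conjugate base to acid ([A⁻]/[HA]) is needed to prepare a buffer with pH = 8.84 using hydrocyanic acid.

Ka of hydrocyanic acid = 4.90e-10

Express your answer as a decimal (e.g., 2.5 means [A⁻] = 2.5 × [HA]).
[A⁻]/[HA] = 0.339

pKa = −log(4.90e-10) = 9.3098. pH = pKa + log([A⁻]/[HA]). 8.84 = 9.3098 + log(ratio). log(ratio) = 8.84 − 9.3098 = -0.4698. ratio = 10^(-0.4698) = 0.339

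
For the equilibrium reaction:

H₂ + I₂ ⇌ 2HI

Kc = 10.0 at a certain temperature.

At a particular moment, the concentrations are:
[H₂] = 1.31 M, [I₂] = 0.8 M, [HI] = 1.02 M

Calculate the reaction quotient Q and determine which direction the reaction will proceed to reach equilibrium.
Q = 0.993, Q < K, reaction proceeds forward (toward products)

Q = ([HI]^2) / ([H₂] × [I₂])
  = ((1.02)^2) / ((1.31)·(0.8)) = 1.0404/1.048 = 0.9927
Since Q = 0.9927 < Kc = 10.0, the reaction proceeds forward (toward products) to reach equilibrium.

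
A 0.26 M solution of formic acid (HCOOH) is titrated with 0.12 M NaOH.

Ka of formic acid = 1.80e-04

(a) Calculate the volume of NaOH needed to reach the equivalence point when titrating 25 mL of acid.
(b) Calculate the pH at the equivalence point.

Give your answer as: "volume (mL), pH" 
V = 54.2 mL, pH = 8.33

(a) At equivalence: moles acid = moles base.
moles acid = 0.26 × 0.025 = 0.0065 mol; V_NaOH = 0.0065/0.12 = 0.05417 L = 54.2 mL.
(b) At equivalence, all acid → conjugate base A⁻ at [A⁻] = 0.0065/0.07917 = 0.08211 M.
Kb = Kw/Ka = 1.0e-14/1.80e-04 = 5.556e-11; [OH⁻] = √(Kb·[A⁻]) = 2.136e-06; pOH = 5.67; pH = 14 − pOH = 8.33.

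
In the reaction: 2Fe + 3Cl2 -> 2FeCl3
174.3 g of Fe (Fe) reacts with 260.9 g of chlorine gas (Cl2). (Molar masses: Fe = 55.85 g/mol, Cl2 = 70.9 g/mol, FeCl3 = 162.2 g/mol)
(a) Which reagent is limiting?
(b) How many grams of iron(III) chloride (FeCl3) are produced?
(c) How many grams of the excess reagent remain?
(a) Cl2, (b) 397.9 g, (c) 37.29 g

Moles of Fe = 174.3 g ÷ 55.85 g/mol = 3.12086 mol
Moles of Cl2 = 260.9 g ÷ 70.9 g/mol = 3.67983 mol
Moles ÷ coefficient: Fe: 3.12086/2 = 1.56, Cl2: 3.67983/3 = 1.227
(a) Cl2 has the smaller value, so Cl2 is the limiting reagent.
(b) Moles of FeCl3 = 3.67983 mol Cl2 × (2/3) = 2.45322 mol; mass = 2.45322 mol × 162.2 g/mol = 397.9 g
(c) Fe consumed = 3.67983 × (2/3) = 2.45322 mol; remaining = 3.12086 − 2.45322 = 0.667639 mol; mass = 0.667639 mol × 55.85 g/mol = 37.29 g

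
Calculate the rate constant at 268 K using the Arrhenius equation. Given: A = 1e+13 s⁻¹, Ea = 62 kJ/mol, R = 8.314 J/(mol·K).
8.23e+00 s⁻¹

k = A·exp(-Ea/(R·T)) = 1e+13·exp(-62000/(8.314·268)) = 1e+13·exp(-27.8257) = 1e+13·8.2306e-13 = 8.23e+00 s⁻¹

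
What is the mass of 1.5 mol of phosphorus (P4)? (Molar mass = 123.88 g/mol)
Mass = 1.5 mol × 123.88 g/mol = 185.8 g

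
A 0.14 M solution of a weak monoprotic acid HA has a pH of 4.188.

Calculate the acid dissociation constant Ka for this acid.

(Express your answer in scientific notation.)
K_a = 3.01e-08

[H⁺] = 10^(−pH) = 10^(−4.188) = 6.486e-05 M. For HA ⇌ H⁺ + A⁻, Ka = x²/(C − x) = (6.486e-05)²/(0.14 − 6.486e-05) = 3.01e-08.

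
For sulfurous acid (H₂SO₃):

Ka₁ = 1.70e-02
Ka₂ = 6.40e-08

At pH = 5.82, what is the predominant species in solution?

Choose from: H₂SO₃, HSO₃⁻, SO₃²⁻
HSO₃⁻

pKa1 = 1.77, pKa2 = 7.19. Each pKa is the crossover between adjacent species; pH = 5.82 lies in the region where HSO₃⁻ predominates.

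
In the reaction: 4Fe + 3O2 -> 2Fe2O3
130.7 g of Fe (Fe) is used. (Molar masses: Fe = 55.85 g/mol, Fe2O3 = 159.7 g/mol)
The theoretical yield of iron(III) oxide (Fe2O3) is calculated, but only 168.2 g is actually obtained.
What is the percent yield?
Moles of Fe = 130.7 g ÷ 55.85 g/mol = 2.3402 mol
Mole ratio: 2 mol Fe2O3 / 4 mol Fe
Moles of Fe2O3 = 2.3402 × (2/4) = 1.1701 mol
Theoretical yield = 1.1701 mol × 159.7 g/mol = 186.86 g
Actual yield = 168.2 g
Percent yield = (168.2 / 186.86) × 100% = 90.0%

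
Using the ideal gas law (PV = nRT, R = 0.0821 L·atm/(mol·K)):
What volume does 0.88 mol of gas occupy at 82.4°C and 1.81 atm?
T = 82.4°C + 273.15 = 355.55 K
V = nRT/P = (0.88 × 0.0821 × 355.55) / 1.81
V = 14.19 L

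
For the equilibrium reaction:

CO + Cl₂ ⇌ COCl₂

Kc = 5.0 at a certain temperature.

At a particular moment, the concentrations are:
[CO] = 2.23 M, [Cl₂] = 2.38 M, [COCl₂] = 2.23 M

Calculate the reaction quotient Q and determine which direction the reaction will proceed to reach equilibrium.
Q = 0.420, Q < K, reaction proceeds forward (toward products)

Q = ([COCl₂]) / ([CO] × [Cl₂])
  = ((2.23)) / ((2.23)·(2.38)) = 2.23/5.3074 = 0.4202
Since Q = 0.4202 < Kc = 5.0, the reaction proceeds forward (toward products) to reach equilibrium.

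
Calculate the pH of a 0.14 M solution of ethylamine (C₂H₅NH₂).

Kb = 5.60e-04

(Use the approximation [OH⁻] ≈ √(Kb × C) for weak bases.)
pH = 11.95

[OH⁻] = √(Kb × C) = √(5.60e-04 × 0.14) = 8.8544e-03. pOH = 2.05, pH = 14 - pOH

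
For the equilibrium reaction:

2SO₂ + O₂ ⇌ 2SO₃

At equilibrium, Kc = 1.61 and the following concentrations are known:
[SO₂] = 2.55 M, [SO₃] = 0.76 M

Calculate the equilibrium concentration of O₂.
[O₂] = 0.0552 M

Kc = ([SO₃]^2) / ([SO₂]^2 × [O₂]) = 1.61
[O₂]^1 = (product terms)/(Kc · other reactant terms) = 0.5776 / (1.61 · 6.5025) = 0.055172
[O₂] = 0.0552 M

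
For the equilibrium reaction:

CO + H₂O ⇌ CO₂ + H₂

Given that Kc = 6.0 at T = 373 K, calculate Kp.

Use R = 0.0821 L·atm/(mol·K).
K_p = 6.0000

Δn = (moles gaseous products) − (moles gaseous reactants) = 0
T = 373 K; RT = 0.0821 × 373 = 30.6233
Kp = Kc·(RT)^Δn = 6.0 × (30.6233)^0 = 6.0 × 1 = 6.0000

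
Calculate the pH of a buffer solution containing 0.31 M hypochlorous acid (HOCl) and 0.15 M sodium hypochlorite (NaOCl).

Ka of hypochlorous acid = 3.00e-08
pH = 7.21

pKa = -log(3.00e-08) = 7.52. pH = pKa + log([A⁻]/[HA]) = 7.52 + log(0.15/0.31)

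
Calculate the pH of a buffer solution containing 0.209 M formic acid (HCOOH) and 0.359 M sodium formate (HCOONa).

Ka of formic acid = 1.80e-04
pH = 3.98

pKa = -log(1.80e-04) = 3.74. pH = pKa + log([A⁻]/[HA]) = 3.74 + log(0.359/0.209)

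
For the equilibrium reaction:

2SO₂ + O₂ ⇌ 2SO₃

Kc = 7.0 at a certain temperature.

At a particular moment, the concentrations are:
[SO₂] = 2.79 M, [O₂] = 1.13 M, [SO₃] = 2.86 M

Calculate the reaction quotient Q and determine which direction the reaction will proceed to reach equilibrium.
Q = 0.930, Q < K, reaction proceeds forward (toward products)

Q = ([SO₃]^2) / ([SO₂]^2 × [O₂])
  = ((2.86)^2) / ((2.79)^2·(1.13)) = 8.1796/8.796 = 0.9299
Since Q = 0.9299 < Kc = 7.0, the reaction proceeds forward (toward products) to reach equilibrium.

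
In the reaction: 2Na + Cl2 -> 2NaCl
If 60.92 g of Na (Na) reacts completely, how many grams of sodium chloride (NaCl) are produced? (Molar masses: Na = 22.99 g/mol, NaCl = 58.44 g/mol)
Moles of Na = 60.92 g ÷ 22.99 g/mol = 2.64985 mol
Mole ratio: 2 mol NaCl / 2 mol Na
Moles of NaCl = 2.64985 × (2/2) = 2.64985 mol
Mass of NaCl = 2.64985 mol × 58.44 g/mol = 154.9 g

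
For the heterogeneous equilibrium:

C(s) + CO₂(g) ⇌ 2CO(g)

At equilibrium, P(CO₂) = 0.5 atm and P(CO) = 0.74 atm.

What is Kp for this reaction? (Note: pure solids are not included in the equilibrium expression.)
K_p = 1.095

Solid C is excluded.
Kp = P(CO)²/P(CO₂) = (0.74)²/0.5 = 0.5476/0.5 = 1.095.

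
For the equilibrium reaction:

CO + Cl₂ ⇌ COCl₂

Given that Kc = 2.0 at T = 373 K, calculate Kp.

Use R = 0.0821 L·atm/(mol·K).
K_p = 0.0653

Δn = (moles gaseous products) − (moles gaseous reactants) = -1
T = 373 K; RT = 0.0821 × 373 = 30.6233
Kp = Kc·(RT)^Δn = 2.0 × (30.6233)^-1 = 2.0 × 0.0326549 = 0.0653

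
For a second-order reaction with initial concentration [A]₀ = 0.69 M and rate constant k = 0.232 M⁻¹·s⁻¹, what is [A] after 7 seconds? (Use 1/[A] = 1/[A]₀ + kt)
0.3254 M

1/[A] = 1/[A]₀ + k·t = 1/0.69 + (0.232)·(7) = 1.4493 + 1.6240 = 3.0733
[A] = 1/3.0733 = 0.3254 M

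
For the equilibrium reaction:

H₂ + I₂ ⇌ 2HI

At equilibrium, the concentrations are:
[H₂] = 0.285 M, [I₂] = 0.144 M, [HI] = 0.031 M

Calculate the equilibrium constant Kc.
K_c = 0.0234

Kc = ([HI]^2) / ([H₂] × [I₂])
   = ((0.031)^2) / ((0.285)·(0.144))
   = 0.000961 / 0.04104 = 0.0234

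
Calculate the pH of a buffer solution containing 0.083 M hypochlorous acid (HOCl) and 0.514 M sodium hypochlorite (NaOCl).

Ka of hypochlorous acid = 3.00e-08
pH = 8.31

pKa = -log(3.00e-08) = 7.52. pH = pKa + log([A⁻]/[HA]) = 7.52 + log(0.514/0.083)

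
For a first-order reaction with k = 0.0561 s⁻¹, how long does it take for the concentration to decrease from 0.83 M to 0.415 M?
12.36 s

From ln[A] = ln[A]₀ - k·t: t = ln([A]₀/[A])/k = ln(0.83/0.415)/0.0561 = ln(2.0000)/0.0561 = 0.6931/0.0561 = 12.36 s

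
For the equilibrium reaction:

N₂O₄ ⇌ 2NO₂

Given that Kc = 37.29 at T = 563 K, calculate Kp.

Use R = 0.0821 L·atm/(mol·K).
K_p = 1.72e+03

Δn = (moles gaseous products) − (moles gaseous reactants) = 1
T = 563 K; RT = 0.0821 × 563 = 46.2223
Kp = Kc·(RT)^Δn = 37.29 × (46.2223)^1 = 37.29 × 46.2223 = 1.72e+03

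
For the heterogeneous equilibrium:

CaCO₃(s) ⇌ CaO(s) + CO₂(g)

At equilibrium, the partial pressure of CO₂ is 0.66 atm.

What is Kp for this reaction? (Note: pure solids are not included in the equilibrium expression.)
K_p = 0.66

Solids (CaCO₃, CaO) have activity 1 and are excluded.
Kp = P(CO₂) = 0.66.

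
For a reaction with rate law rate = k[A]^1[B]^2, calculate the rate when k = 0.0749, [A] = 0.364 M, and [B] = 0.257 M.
0.001801 M/s

rate = k·[A]^1·[B]^2 = 0.0749·(0.364)^1·(0.257)^2 = 0.0749·0.364·0.066049 = 0.001801 M/s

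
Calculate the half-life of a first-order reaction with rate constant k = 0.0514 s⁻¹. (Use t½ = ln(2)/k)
13.49 s

t½ = ln(2)/k = 0.6931/0.0514 = 13.49 s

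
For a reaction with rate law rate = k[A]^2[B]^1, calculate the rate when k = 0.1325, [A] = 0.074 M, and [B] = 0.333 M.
0.0002416 M/s

rate = k·[A]^2·[B]^1 = 0.1325·(0.074)^2·(0.333)^1 = 0.1325·0.005476·0.333 = 0.0002416 M/s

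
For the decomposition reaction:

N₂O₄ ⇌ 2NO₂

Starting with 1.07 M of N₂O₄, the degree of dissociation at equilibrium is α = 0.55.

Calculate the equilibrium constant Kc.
K_c = 2.8771

x = α·[A]₀ = 0.55 × 1.07 = 0.5885 M dissociated.
At eq: [N₂O₄] = 1.07 − 0.5885 = 0.4815 M; [NO₂] = 2x = 1.177 M.
Kc = [NO₂]²/[N₂O₄] = (1.177)²/0.4815 = 2.877.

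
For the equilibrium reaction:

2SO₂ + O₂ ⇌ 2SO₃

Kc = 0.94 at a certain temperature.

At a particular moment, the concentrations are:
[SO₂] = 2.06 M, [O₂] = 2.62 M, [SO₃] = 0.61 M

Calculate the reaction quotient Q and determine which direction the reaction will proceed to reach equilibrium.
Q = 0.033, Q < K, reaction proceeds forward (toward products)

Q = ([SO₃]^2) / ([SO₂]^2 × [O₂])
  = ((0.61)^2) / ((2.06)^2·(2.62)) = 0.3721/11.118 = 0.03347
Since Q = 0.03347 < Kc = 0.94, the reaction proceeds forward (toward products) to reach equilibrium.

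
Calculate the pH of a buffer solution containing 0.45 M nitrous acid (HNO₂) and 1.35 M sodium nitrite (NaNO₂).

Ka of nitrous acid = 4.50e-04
pH = 3.82

pKa = -log(4.50e-04) = 3.35. pH = pKa + log([A⁻]/[HA]) = 3.35 + log(1.35/0.45)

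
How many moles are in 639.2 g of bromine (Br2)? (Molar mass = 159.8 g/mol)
Moles = 639.2 g ÷ 159.8 g/mol = 4 mol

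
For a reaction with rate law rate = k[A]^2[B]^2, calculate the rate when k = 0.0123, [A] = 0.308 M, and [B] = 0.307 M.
0.00011 M/s

rate = k·[A]^2·[B]^2 = 0.0123·(0.308)^2·(0.307)^2 = 0.0123·0.094864·0.094249 = 0.00011 M/s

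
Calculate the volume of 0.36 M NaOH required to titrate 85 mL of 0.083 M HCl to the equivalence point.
V_{base} = 19.6 mL

At equivalence: moles acid = moles base.
moles HCl = 0.083 M × 0.085 L = 0.007055 mol
V_NaOH = 0.007055 mol ÷ 0.36 M = 0.0196 L = 19.6 mL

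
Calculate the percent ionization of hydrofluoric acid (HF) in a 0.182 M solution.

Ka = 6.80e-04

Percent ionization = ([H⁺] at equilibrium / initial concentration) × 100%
Percent ionization = 5.93%

Let x = [H⁺]. Ka = x²/(C - x) ⇒ x² + (6.80e-04)x - (6.80e-04)(0.182) = 0. x = 1.0790e-02. Percent = (1.0790e-02/0.182) × 100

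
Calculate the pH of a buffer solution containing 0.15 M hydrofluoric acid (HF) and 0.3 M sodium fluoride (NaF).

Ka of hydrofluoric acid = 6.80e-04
pH = 3.47

pKa = -log(6.80e-04) = 3.17. pH = pKa + log([A⁻]/[HA]) = 3.17 + log(0.3/0.15)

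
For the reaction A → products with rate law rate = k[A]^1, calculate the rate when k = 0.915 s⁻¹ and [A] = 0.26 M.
0.2379 M/s

rate = k·[A]^1 = 0.915·(0.26)^1 = 0.915·0.26 = 0.2379 M/s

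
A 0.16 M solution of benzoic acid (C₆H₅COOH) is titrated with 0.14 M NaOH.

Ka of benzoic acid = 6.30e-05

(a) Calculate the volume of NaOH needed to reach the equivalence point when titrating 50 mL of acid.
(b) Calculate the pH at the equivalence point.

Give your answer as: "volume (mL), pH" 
V = 57.1 mL, pH = 8.54

(a) At equivalence: moles acid = moles base.
moles acid = 0.16 × 0.05 = 0.008 mol; V_NaOH = 0.008/0.14 = 0.05714 L = 57.1 mL.
(b) At equivalence, all acid → conjugate base A⁻ at [A⁻] = 0.008/0.1071 = 0.07467 M.
Kb = Kw/Ka = 1.0e-14/6.30e-05 = 1.587e-10; [OH⁻] = √(Kb·[A⁻]) = 3.443e-06; pOH = 5.46; pH = 14 − pOH = 8.54.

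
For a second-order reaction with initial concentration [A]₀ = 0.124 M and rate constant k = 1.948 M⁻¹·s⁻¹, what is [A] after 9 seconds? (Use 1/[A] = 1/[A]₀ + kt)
0.0391 M

1/[A] = 1/[A]₀ + k·t = 1/0.124 + (1.948)·(9) = 8.0645 + 17.5320 = 25.5965
[A] = 1/25.5965 = 0.0391 M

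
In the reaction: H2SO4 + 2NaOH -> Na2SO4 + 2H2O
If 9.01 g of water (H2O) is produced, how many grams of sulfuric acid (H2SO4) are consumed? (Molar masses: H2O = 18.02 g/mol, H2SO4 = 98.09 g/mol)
Moles of H2O = 9.01 g ÷ 18.02 g/mol = 0.5 mol
Mole ratio: 1 mol H2SO4 / 2 mol H2O
Moles of H2SO4 = 0.5 × (1/2) = 0.25 mol
Mass of H2SO4 = 0.25 mol × 98.09 g/mol = 24.52 g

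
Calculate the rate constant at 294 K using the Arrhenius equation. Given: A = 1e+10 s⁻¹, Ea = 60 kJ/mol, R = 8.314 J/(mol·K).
2.19e-01 s⁻¹

k = A·exp(-Ea/(R·T)) = 1e+10·exp(-60000/(8.314·294)) = 1e+10·exp(-24.5467) = 1e+10·2.1852e-11 = 2.19e-01 s⁻¹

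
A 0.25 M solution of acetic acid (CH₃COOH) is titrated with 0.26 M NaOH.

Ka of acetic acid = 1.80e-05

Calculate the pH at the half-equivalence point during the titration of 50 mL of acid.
pH = pKa = 4.74

At the half-equivalence point, [HA] = [A⁻], so by Henderson–Hasselbalch pH = pKa + log(1) = pKa.
pKa = −log(1.80e-05) = 4.74.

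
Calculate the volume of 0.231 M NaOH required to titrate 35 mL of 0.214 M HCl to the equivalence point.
V_{base} = 32.4 mL

At equivalence: moles acid = moles base.
moles HCl = 0.214 M × 0.035 L = 0.00749 mol
V_NaOH = 0.00749 mol ÷ 0.231 M = 0.03242 L = 32.4 mL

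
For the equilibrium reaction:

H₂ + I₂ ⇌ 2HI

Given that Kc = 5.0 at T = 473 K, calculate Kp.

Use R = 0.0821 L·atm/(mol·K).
K_p = 5.0000

Δn = (moles gaseous products) − (moles gaseous reactants) = 0
T = 473 K; RT = 0.0821 × 473 = 38.8333
Kp = Kc·(RT)^Δn = 5.0 × (38.8333)^0 = 5.0 × 1 = 5.0000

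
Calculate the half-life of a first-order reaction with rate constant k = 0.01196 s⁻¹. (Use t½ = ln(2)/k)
57.96 s

t½ = ln(2)/k = 0.6931/0.01196 = 57.96 s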